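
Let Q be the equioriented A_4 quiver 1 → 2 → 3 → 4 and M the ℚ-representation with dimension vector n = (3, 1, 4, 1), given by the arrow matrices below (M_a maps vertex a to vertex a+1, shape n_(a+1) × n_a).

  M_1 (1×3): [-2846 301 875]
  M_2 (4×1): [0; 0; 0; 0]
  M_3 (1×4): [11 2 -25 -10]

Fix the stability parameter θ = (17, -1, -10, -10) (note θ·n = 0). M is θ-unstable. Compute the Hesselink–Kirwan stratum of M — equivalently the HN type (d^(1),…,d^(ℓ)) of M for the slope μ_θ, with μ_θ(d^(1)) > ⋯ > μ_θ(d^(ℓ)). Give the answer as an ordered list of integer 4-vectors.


Barcode: M ≅ I[1,1]^2, I[1,2], I[3,3]^3, I[3,4]. HN layers by μ_θ (3 steps, strictly decreasing):
  μ^(1)=17; μ^(2)=8; μ^(3)=-10

((2, 0, 0, 0); (1, 1, 0, 0); (0, 0, 4, 1))


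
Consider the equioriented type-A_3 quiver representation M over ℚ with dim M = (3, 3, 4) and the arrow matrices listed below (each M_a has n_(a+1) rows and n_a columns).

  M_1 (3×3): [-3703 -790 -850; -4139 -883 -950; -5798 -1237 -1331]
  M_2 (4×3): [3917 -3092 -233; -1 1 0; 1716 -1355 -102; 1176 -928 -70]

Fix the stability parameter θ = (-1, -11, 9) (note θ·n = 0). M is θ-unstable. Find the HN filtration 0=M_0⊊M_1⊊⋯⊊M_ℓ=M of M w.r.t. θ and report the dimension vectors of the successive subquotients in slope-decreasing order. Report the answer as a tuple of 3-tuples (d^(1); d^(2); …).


Interval decomposition of M: I[1,3]^3, I[3,3].
HN type (ℓ=2): μ^(1)=9; μ^(2)=-6

((0, 0, 4); (3, 3, 0))


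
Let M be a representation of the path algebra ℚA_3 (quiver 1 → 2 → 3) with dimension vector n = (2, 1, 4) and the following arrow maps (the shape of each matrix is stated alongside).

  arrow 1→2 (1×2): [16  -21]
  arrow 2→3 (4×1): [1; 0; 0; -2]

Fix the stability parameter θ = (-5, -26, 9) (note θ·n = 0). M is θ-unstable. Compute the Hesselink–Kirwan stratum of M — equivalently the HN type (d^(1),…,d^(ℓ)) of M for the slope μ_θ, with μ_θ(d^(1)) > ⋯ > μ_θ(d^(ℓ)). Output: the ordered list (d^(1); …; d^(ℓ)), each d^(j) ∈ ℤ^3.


Via rank(M_{q-1}∘⋯∘M_p): M ≅ I[1,1], I[1,3], I[3,3]^3.
μ_θ-semistable layers: μ^(1)=9; μ^(2)=-5; μ^(3)=-31/2

((0, 0, 4); (1, 0, 0); (1, 1, 0))


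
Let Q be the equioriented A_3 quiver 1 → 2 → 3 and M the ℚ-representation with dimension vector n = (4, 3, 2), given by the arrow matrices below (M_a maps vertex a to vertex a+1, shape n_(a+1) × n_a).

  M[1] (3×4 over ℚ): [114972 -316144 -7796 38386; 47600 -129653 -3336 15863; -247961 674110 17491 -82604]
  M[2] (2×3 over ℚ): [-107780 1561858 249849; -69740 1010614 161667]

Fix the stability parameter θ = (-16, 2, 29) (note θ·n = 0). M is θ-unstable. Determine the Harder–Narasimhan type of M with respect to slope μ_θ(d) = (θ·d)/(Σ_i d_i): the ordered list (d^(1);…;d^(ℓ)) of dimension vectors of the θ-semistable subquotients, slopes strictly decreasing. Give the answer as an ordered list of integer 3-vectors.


Interval decomposition of M: I[1,1], I[1,2]^2, I[1,3], I[3,3].
HN type (ℓ=3): μ^(1)=29; μ^(2)=2; μ^(3)=-16

((0, 0, 2); (0, 3, 0); (4, 0, 0))


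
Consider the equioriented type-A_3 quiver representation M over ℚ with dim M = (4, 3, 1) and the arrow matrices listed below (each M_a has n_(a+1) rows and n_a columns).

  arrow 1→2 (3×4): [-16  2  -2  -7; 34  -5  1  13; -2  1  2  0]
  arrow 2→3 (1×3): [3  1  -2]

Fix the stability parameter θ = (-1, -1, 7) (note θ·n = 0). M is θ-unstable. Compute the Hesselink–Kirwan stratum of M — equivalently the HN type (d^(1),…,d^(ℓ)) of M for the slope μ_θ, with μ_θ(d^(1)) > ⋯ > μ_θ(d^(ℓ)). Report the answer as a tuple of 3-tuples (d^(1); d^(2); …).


Barcode: M ≅ I[1,1], I[1,2]^2, I[1,3]. HN layers by μ_θ (2 steps, strictly decreasing):
  μ^(1)=7; μ^(2)=-1

((0, 0, 1); (4, 3, 0))


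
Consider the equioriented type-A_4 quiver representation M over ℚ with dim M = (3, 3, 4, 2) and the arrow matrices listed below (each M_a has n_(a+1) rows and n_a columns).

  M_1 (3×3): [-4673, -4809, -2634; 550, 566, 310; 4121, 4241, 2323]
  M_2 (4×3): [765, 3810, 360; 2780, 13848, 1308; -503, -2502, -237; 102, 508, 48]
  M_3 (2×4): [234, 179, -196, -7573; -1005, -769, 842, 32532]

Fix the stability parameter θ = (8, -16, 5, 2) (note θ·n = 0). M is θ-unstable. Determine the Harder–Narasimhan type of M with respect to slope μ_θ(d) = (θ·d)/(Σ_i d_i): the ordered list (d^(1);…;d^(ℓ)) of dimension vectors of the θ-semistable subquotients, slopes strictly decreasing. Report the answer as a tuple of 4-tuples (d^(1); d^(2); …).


Interval decomposition of M: I[1,1], I[1,3], I[1,4], I[2,2], I[3,3], I[3,4].
HN type (ℓ=5): μ^(1)=8; μ^(2)=5; μ^(3)=7/2; μ^(4)=-4; μ^(5)=-16

((1, 0, 0, 0); (0, 0, 2, 0); (0, 0, 2, 2); (2, 2, 0, 0); (0, 1, 0, 0))


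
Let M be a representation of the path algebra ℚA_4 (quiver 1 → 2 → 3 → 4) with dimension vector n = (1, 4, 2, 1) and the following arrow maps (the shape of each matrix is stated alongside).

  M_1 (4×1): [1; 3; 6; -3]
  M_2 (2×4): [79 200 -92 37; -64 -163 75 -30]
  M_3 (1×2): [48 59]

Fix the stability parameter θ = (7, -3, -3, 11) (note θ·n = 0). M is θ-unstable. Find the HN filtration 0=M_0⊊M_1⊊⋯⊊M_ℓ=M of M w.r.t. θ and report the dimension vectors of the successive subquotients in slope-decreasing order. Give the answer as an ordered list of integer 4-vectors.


Barcode: M ≅ I[1,4], I[2,2]^2, I[2,3]. HN layers by μ_θ (3 steps, strictly decreasing):
  μ^(1)=11; μ^(2)=1/3; μ^(3)=-3

((0, 0, 0, 1); (1, 1, 1, 0); (0, 3, 1, 0))


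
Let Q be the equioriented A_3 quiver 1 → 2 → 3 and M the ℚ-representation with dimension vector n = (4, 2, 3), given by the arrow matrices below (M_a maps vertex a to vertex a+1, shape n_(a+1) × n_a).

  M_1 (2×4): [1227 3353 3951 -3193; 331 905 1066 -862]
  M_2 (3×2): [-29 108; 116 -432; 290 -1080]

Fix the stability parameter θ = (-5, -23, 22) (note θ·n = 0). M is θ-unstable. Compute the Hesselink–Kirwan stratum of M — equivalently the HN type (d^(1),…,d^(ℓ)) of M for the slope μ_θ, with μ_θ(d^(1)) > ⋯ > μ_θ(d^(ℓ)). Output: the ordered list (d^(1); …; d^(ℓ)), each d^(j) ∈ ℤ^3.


Via rank(M_{q-1}∘⋯∘M_p): M ≅ I[1,1]^2, I[1,2], I[1,3], I[3,3]^2.
μ_θ-semistable layers: μ^(1)=22; μ^(2)=-5; μ^(3)=-14

((0, 0, 3); (2, 0, 0); (2, 2, 0))


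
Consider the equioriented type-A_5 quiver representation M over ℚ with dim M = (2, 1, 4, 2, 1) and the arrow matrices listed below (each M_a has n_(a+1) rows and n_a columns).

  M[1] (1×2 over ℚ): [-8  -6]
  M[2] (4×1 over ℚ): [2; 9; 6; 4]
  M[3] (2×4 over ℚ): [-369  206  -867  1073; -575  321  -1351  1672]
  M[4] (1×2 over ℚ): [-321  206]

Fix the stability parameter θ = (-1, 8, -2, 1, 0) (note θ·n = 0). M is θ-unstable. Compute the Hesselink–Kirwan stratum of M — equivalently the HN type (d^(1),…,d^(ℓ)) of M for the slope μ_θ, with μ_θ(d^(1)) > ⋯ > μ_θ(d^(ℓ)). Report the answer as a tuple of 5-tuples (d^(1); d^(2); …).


Barcode: M ≅ I[1,1], I[1,4], I[3,3]^2, I[3,5]. HN layers by μ_θ (4 steps, strictly decreasing):
  μ^(1)=7/3; μ^(2)=1/2; μ^(3)=-1; μ^(4)=-2

((0, 1, 1, 1, 0); (0, 0, 0, 1, 1); (2, 0, 0, 0, 0); (0, 0, 3, 0, 0))


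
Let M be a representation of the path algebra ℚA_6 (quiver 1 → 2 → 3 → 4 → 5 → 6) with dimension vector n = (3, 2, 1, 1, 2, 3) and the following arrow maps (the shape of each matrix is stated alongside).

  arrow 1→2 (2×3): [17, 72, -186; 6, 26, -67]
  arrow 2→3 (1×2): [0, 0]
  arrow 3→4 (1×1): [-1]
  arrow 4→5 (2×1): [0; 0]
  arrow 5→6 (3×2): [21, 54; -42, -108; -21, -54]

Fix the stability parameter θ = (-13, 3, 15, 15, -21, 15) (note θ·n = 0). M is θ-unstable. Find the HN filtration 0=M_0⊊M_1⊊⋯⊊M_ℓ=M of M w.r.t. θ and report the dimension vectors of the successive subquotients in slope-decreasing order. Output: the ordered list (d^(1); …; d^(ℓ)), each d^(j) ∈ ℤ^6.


Via rank(M_{q-1}∘⋯∘M_p): M ≅ I[1,1], I[1,2]^2, I[3,4], I[5,5], I[5,6], I[6,6]^2.
μ_θ-semistable layers: μ^(1)=15; μ^(2)=3; μ^(3)=-13; μ^(4)=-21

((0, 0, 1, 1, 0, 3); (0, 2, 0, 0, 0, 0); (3, 0, 0, 0, 0, 0); (0, 0, 0, 0, 2, 0))


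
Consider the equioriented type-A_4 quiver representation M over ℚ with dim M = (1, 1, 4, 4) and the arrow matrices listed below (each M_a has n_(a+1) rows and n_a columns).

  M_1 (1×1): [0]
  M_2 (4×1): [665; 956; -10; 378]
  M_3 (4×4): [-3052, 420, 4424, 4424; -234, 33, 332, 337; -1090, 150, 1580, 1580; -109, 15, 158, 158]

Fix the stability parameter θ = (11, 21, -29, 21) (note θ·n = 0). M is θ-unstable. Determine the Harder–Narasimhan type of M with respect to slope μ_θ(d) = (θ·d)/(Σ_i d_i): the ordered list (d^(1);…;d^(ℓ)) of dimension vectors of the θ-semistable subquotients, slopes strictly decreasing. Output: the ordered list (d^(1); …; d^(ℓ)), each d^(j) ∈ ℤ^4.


Barcode: M ≅ I[1,1], I[2,4], I[3,3]^2, I[3,4], I[4,4]^2. HN layers by μ_θ (4 steps, strictly decreasing):
  μ^(1)=21; μ^(2)=11; μ^(3)=-4; μ^(4)=-29

((0, 0, 0, 4); (1, 0, 0, 0); (0, 1, 1, 0); (0, 0, 3, 0))


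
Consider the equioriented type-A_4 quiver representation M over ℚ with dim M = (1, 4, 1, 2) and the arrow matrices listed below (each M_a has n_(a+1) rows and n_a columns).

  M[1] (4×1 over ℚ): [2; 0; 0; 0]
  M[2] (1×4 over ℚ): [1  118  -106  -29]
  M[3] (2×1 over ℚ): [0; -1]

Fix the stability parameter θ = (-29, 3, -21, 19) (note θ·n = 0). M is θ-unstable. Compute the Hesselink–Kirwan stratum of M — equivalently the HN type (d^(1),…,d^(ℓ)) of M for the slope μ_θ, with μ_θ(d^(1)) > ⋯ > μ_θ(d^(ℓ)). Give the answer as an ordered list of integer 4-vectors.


Barcode: M ≅ I[1,4], I[2,2]^3, I[4,4]. HN layers by μ_θ (4 steps, strictly decreasing):
  μ^(1)=19; μ^(2)=3; μ^(3)=-9; μ^(4)=-29

((0, 0, 0, 2); (0, 3, 0, 0); (0, 1, 1, 0); (1, 0, 0, 0))


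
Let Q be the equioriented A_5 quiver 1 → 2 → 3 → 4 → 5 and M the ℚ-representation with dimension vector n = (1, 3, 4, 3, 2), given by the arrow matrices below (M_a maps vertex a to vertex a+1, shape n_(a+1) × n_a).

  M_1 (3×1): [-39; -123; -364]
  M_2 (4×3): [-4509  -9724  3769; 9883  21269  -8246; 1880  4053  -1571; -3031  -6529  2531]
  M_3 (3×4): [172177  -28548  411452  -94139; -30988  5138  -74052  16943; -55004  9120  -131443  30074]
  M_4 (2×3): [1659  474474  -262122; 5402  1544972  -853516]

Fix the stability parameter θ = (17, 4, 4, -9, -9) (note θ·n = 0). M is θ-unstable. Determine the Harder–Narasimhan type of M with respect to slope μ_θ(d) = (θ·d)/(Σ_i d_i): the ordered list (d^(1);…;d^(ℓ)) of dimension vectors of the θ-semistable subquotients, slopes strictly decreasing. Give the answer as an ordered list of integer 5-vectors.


Via rank(M_{q-1}∘⋯∘M_p): M ≅ I[1,5], I[2,4]^2, I[3,3], I[5,5].
μ_θ-semistable layers: μ^(1)=4; μ^(2)=7/5; μ^(3)=-1/3; μ^(4)=-9

((0, 0, 1, 0, 0); (1, 1, 1, 1, 1); (0, 2, 2, 2, 0); (0, 0, 0, 0, 1))


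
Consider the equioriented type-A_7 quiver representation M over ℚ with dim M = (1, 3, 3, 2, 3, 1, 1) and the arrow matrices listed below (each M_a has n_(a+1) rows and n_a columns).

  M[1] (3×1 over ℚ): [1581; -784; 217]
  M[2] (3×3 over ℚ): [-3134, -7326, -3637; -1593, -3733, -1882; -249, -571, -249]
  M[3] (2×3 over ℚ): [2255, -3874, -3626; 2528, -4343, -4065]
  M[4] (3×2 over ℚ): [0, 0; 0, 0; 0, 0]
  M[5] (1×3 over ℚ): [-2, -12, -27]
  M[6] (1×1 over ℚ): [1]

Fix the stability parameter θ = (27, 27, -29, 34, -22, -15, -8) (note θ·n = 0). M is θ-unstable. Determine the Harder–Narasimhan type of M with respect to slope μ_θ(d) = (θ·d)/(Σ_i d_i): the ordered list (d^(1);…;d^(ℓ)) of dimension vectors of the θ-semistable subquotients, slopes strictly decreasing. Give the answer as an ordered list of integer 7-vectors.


Via rank(M_{q-1}∘⋯∘M_p): M ≅ I[1,4], I[2,3], I[2,4], I[5,5]^2, I[5,7].
μ_θ-semistable layers: μ^(1)=34; μ^(2)=25/3; μ^(3)=-1; μ^(4)=-8; μ^(5)=-15; μ^(6)=-22

((0, 0, 0, 2, 0, 0, 0); (1, 1, 1, 0, 0, 0, 0); (0, 2, 2, 0, 0, 0, 0); (0, 0, 0, 0, 0, 0, 1); (0, 0, 0, 0, 0, 1, 0); (0, 0, 0, 0, 3, 0, 0))


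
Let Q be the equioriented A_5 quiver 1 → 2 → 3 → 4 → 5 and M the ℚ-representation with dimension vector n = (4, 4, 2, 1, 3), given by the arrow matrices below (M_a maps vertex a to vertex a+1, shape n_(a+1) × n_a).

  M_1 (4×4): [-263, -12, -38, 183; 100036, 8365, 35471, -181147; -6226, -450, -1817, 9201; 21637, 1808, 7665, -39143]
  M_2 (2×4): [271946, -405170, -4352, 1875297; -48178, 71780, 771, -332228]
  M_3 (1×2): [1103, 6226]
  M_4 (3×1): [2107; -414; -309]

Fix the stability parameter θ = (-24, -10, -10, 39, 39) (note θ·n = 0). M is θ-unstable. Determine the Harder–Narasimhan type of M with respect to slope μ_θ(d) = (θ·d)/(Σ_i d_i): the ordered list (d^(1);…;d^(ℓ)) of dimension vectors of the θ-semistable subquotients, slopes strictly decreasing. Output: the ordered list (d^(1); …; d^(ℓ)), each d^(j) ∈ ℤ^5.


Interval decomposition of M: I[1,2]^2, I[1,3], I[1,5], I[5,5]^2.
HN type (ℓ=3): μ^(1)=39; μ^(2)=-10; μ^(3)=-24

((0, 0, 0, 1, 3); (0, 4, 2, 0, 0); (4, 0, 0, 0, 0))


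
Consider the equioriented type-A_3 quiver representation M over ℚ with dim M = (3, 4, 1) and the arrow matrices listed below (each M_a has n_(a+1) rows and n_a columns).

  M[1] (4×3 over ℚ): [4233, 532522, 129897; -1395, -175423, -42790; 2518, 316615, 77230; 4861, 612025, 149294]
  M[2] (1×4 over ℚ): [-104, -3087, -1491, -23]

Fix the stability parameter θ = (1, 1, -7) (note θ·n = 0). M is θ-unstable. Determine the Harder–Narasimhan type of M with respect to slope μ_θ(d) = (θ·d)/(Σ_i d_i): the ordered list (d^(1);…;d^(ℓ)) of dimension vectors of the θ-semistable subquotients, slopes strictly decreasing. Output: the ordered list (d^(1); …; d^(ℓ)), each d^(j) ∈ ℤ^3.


Via rank(M_{q-1}∘⋯∘M_p): M ≅ I[1,2]^2, I[1,3], I[2,2].
μ_θ-semistable layers: μ^(1)=1; μ^(2)=-5/3

((2, 3, 0); (1, 1, 1))


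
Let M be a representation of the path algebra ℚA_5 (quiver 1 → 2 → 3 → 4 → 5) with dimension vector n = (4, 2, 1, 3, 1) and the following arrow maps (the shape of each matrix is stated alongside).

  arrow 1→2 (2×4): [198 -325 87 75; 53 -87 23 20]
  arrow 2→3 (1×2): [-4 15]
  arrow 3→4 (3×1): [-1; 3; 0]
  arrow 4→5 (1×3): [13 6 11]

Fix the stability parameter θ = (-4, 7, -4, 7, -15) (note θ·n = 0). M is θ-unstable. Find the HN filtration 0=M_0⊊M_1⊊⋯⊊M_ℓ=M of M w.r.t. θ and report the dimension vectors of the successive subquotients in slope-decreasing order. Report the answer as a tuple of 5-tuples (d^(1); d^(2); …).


Barcode: M ≅ I[1,1]^2, I[1,2], I[1,5], I[4,4]^2. HN layers by μ_θ (3 steps, strictly decreasing):
  μ^(1)=7; μ^(2)=-5/4; μ^(3)=-4

((0, 1, 0, 2, 0); (0, 1, 1, 1, 1); (4, 0, 0, 0, 0))


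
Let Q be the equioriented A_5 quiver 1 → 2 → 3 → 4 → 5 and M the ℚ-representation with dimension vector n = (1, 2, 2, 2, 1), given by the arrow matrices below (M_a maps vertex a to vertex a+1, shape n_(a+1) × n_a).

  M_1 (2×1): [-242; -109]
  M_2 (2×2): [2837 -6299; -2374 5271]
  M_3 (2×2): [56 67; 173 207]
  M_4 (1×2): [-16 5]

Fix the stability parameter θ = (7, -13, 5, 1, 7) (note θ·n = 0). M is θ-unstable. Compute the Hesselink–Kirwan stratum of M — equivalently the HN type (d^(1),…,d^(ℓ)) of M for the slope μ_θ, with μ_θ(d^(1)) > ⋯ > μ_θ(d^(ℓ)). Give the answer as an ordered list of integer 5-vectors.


Barcode: M ≅ I[1,4], I[2,5]. HN layers by μ_θ (4 steps, strictly decreasing):
  μ^(1)=7; μ^(2)=3; μ^(3)=-3; μ^(4)=-13

((0, 0, 0, 0, 1); (0, 0, 2, 2, 0); (1, 1, 0, 0, 0); (0, 1, 0, 0, 0))


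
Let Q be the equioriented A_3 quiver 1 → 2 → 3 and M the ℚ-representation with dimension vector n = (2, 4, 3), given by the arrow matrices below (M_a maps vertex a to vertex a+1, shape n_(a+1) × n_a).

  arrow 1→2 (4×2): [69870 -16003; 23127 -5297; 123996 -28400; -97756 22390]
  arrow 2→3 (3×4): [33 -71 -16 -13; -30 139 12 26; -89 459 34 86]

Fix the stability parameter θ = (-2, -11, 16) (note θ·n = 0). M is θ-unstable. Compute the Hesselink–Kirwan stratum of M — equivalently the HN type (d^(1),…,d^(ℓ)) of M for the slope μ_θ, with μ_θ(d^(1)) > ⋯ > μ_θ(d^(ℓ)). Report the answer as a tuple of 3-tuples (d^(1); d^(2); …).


Via rank(M_{q-1}∘⋯∘M_p): M ≅ I[1,3]^2, I[2,2], I[2,3].
μ_θ-semistable layers: μ^(1)=16; μ^(2)=-13/2; μ^(3)=-11

((0, 0, 3); (2, 2, 0); (0, 2, 0))


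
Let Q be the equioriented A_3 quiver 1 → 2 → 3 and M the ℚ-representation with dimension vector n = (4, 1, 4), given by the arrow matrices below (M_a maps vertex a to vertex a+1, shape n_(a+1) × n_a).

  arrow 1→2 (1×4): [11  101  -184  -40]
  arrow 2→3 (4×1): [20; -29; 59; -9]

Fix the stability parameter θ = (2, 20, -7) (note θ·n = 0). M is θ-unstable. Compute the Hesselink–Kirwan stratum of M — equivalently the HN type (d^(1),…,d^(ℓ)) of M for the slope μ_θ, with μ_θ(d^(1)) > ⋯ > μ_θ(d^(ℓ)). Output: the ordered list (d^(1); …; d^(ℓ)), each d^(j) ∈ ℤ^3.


Barcode: M ≅ I[1,1]^3, I[1,3], I[3,3]^3. HN layers by μ_θ (3 steps, strictly decreasing):
  μ^(1)=13/2; μ^(2)=2; μ^(3)=-7

((0, 1, 1); (4, 0, 0); (0, 0, 3))


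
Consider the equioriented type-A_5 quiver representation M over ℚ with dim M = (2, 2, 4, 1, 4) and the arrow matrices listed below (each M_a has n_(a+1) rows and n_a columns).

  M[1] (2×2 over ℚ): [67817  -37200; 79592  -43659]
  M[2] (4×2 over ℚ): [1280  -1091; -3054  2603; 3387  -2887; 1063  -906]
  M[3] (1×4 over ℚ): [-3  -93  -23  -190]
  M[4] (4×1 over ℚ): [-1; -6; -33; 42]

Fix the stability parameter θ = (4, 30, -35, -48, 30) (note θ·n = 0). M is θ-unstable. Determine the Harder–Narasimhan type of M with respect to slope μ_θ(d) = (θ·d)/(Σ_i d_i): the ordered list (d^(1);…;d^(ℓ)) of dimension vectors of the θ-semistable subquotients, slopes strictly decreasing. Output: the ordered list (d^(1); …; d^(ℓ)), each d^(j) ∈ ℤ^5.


Barcode: M ≅ I[1,3], I[1,5], I[3,3]^2, I[5,5]^3. HN layers by μ_θ (4 steps, strictly decreasing):
  μ^(1)=30; μ^(2)=-1/3; μ^(3)=-49/4; μ^(4)=-35

((0, 0, 0, 0, 4); (1, 1, 1, 0, 0); (1, 1, 1, 1, 0); (0, 0, 2, 0, 0))


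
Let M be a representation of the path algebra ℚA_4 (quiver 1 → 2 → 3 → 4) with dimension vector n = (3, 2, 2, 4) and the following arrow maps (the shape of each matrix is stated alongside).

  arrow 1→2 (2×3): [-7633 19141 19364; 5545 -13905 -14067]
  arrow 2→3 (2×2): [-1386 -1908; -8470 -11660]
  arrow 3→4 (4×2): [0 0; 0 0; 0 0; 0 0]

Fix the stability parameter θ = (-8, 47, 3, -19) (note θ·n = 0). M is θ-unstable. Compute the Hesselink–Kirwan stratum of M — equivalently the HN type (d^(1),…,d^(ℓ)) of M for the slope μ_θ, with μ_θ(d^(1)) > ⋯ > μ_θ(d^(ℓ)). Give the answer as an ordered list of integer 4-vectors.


Via rank(M_{q-1}∘⋯∘M_p): M ≅ I[1,1], I[1,2], I[1,3], I[3,3], I[4,4]^4.
μ_θ-semistable layers: μ^(1)=47; μ^(2)=25; μ^(3)=3; μ^(4)=-8; μ^(5)=-19

((0, 1, 0, 0); (0, 1, 1, 0); (0, 0, 1, 0); (3, 0, 0, 0); (0, 0, 0, 4))


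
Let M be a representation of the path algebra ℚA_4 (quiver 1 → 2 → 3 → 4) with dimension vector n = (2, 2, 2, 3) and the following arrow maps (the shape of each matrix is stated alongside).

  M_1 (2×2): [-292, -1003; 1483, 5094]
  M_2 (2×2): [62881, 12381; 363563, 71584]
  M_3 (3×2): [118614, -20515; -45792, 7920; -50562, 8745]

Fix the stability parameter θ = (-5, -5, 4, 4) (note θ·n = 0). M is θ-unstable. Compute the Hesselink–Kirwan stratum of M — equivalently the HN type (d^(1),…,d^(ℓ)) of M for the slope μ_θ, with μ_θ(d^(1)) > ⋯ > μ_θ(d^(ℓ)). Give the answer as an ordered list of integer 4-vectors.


Barcode: M ≅ I[1,3], I[1,4], I[4,4]^2. HN layers by μ_θ (2 steps, strictly decreasing):
  μ^(1)=4; μ^(2)=-5

((0, 0, 2, 3); (2, 2, 0, 0))


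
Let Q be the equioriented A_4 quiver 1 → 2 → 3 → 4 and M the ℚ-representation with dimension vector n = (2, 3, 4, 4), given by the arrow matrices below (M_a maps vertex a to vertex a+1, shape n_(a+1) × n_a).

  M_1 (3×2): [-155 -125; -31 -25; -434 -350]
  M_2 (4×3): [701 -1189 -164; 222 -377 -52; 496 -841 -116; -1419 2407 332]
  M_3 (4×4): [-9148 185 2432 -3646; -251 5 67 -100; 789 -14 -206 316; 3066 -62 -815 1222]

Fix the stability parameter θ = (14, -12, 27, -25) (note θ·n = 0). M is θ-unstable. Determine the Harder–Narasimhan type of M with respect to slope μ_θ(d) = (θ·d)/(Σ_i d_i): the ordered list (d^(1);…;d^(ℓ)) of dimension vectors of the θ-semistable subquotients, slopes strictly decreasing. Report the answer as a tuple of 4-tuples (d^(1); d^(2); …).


Interval decomposition of M: I[1,1], I[1,4], I[2,2], I[2,4], I[3,3], I[3,4], I[4,4].
HN type (ℓ=5): μ^(1)=27; μ^(2)=14; μ^(3)=1; μ^(4)=-12; μ^(5)=-25

((0, 0, 1, 0); (1, 0, 0, 0); (1, 1, 3, 3); (0, 2, 0, 0); (0, 0, 0, 1))


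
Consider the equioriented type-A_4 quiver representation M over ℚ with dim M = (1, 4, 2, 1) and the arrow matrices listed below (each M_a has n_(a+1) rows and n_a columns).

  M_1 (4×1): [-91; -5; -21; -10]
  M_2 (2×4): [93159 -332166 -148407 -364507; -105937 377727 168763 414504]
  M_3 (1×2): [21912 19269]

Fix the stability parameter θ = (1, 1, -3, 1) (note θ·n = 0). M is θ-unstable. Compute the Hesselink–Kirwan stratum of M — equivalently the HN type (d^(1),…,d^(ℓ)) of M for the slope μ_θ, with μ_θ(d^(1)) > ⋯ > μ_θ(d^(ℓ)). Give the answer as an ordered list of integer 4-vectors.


Interval decomposition of M: I[1,4], I[2,2]^2, I[2,3].
HN type (ℓ=3): μ^(1)=1; μ^(2)=-1/3; μ^(3)=-1

((0, 2, 0, 1); (1, 1, 1, 0); (0, 1, 1, 0))


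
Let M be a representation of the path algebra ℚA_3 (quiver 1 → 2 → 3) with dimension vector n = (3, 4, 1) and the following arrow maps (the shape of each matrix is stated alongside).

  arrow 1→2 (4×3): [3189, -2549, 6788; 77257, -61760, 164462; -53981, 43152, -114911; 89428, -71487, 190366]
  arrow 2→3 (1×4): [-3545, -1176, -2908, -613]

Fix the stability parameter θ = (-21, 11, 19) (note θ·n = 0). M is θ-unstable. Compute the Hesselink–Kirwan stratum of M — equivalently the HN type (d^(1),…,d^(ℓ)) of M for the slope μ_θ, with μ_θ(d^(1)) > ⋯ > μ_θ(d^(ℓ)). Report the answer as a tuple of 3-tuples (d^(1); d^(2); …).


Interval decomposition of M: I[1,2]^2, I[1,3], I[2,2].
HN type (ℓ=3): μ^(1)=19; μ^(2)=11; μ^(3)=-21

((0, 0, 1); (0, 4, 0); (3, 0, 0))


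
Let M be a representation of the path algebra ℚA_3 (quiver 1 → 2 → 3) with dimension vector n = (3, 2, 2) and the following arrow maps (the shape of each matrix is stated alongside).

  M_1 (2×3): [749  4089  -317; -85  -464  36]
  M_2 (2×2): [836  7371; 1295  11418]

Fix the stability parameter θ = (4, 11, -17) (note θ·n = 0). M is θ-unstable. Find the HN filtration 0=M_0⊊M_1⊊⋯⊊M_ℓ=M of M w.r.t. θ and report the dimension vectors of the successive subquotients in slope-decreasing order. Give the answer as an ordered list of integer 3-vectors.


Barcode: M ≅ I[1,1], I[1,3]^2. HN layers by μ_θ (2 steps, strictly decreasing):
  μ^(1)=4; μ^(2)=-2/3

((1, 0, 0); (2, 2, 2))


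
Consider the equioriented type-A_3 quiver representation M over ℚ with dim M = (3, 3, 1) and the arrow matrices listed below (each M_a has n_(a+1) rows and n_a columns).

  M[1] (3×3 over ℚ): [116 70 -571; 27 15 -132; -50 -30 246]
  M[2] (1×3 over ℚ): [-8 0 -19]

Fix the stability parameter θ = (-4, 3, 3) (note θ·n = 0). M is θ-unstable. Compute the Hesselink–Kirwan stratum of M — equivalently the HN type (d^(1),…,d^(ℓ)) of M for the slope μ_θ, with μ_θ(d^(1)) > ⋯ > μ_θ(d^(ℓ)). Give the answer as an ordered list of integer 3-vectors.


Barcode: M ≅ I[1,1], I[1,2], I[1,3], I[2,2]. HN layers by μ_θ (2 steps, strictly decreasing):
  μ^(1)=3; μ^(2)=-4

((0, 3, 1); (3, 0, 0))


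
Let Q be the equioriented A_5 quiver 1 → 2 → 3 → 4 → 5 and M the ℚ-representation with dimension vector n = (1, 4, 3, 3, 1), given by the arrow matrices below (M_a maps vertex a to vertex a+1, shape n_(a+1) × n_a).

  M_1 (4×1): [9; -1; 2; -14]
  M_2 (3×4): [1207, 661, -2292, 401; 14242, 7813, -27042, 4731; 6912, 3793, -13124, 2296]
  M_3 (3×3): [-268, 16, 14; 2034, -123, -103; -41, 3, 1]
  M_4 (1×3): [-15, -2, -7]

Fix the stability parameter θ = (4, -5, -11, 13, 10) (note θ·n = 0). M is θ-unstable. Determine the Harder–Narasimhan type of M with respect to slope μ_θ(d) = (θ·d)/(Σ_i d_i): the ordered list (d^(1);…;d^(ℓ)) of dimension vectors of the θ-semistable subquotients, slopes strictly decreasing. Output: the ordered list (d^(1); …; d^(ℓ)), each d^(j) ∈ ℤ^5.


Interval decomposition of M: I[1,5], I[2,2], I[2,4]^2.
HN type (ℓ=5): μ^(1)=13; μ^(2)=23/2; μ^(3)=-4; μ^(4)=-5; μ^(5)=-8

((0, 0, 0, 2, 0); (0, 0, 0, 1, 1); (1, 1, 1, 0, 0); (0, 1, 0, 0, 0); (0, 2, 2, 0, 0))


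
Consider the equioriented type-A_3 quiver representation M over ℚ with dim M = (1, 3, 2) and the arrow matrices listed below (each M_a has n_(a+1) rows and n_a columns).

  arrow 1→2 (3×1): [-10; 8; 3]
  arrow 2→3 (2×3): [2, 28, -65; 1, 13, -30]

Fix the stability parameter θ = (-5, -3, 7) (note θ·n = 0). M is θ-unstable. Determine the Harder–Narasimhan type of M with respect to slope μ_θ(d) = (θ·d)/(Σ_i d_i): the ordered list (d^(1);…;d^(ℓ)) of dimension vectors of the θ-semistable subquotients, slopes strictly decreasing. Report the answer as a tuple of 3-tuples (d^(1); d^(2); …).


Barcode: M ≅ I[1,3], I[2,2], I[2,3]. HN layers by μ_θ (3 steps, strictly decreasing):
  μ^(1)=7; μ^(2)=-3; μ^(3)=-5

((0, 0, 2); (0, 3, 0); (1, 0, 0))


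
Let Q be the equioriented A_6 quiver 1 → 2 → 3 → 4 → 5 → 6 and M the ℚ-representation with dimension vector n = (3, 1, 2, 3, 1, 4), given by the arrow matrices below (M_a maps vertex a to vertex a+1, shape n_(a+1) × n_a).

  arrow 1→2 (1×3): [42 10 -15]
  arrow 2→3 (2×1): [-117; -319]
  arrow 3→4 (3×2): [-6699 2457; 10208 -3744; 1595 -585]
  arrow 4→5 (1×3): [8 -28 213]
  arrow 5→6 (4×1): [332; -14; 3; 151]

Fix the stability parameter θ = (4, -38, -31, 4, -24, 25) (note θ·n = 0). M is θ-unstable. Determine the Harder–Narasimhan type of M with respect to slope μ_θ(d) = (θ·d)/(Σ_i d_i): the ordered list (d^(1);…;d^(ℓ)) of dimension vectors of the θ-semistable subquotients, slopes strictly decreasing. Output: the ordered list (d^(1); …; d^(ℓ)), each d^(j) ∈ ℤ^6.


Barcode: M ≅ I[1,1]^2, I[1,3], I[3,6], I[4,4]^2, I[6,6]^3. HN layers by μ_θ (5 steps, strictly decreasing):
  μ^(1)=25; μ^(2)=4; μ^(3)=-10; μ^(4)=-65/3; μ^(5)=-31

((0, 0, 0, 0, 0, 4); (2, 0, 0, 2, 0, 0); (0, 0, 0, 1, 1, 0); (1, 1, 1, 0, 0, 0); (0, 0, 1, 0, 0, 0))


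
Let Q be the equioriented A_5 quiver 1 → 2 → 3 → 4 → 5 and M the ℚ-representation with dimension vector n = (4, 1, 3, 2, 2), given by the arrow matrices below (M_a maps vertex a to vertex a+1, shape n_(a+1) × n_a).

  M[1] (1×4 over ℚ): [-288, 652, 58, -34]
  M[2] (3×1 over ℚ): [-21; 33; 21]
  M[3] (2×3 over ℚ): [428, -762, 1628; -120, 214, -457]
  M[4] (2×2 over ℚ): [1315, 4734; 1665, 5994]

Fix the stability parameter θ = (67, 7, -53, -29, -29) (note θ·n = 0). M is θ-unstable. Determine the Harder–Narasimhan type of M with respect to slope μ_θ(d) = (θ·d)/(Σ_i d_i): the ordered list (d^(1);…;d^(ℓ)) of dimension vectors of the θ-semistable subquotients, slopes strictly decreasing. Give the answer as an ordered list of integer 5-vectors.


Via rank(M_{q-1}∘⋯∘M_p): M ≅ I[1,1]^3, I[1,4], I[3,3], I[3,5], I[5,5].
μ_θ-semistable layers: μ^(1)=67; μ^(2)=-2; μ^(3)=-29; μ^(4)=-53

((3, 0, 0, 0, 0); (1, 1, 1, 1, 0); (0, 0, 0, 1, 2); (0, 0, 2, 0, 0))


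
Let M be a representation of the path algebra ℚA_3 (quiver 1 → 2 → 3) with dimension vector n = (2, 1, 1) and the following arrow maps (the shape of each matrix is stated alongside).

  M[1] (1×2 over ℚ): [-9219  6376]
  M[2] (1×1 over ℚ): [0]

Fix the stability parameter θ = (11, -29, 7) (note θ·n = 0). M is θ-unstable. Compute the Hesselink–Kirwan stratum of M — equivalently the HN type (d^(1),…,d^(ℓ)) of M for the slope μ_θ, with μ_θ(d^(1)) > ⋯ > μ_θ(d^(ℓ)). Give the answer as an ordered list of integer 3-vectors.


Interval decomposition of M: I[1,1], I[1,2], I[3,3].
HN type (ℓ=3): μ^(1)=11; μ^(2)=7; μ^(3)=-9

((1, 0, 0); (0, 0, 1); (1, 1, 0))


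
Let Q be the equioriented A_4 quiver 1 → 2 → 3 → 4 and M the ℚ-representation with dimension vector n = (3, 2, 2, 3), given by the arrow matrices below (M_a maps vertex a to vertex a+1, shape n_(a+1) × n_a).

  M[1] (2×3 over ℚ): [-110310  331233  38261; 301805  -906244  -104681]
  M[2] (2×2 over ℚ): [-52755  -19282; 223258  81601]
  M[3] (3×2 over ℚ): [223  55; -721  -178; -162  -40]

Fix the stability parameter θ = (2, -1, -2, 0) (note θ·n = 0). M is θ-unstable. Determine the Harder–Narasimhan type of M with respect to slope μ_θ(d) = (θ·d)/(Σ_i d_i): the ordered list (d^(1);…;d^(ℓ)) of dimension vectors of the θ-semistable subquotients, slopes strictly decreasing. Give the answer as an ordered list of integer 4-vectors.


Barcode: M ≅ I[1,1], I[1,4]^2, I[4,4]. HN layers by μ_θ (3 steps, strictly decreasing):
  μ^(1)=2; μ^(2)=0; μ^(3)=-1/3

((1, 0, 0, 0); (0, 0, 0, 3); (2, 2, 2, 0))


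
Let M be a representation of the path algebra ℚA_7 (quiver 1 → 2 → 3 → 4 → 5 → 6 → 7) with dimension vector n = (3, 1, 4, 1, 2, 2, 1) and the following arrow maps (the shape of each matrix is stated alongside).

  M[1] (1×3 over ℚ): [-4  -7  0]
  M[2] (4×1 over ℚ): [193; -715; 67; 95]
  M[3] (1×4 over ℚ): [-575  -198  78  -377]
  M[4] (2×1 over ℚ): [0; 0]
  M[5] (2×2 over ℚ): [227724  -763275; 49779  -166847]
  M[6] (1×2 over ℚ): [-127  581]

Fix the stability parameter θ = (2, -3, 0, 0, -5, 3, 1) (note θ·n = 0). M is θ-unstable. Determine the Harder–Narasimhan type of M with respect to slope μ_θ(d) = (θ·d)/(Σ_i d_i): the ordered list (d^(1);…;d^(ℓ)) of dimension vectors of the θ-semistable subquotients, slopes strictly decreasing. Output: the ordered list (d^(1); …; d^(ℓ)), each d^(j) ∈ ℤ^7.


Barcode: M ≅ I[1,1]^2, I[1,4], I[3,3]^3, I[5,6], I[5,7]. HN layers by μ_θ (5 steps, strictly decreasing):
  μ^(1)=3; μ^(2)=2; μ^(3)=0; μ^(4)=-1/2; μ^(5)=-5

((0, 0, 0, 0, 0, 1, 0); (2, 0, 0, 0, 0, 1, 1); (0, 0, 4, 1, 0, 0, 0); (1, 1, 0, 0, 0, 0, 0); (0, 0, 0, 0, 2, 0, 0))


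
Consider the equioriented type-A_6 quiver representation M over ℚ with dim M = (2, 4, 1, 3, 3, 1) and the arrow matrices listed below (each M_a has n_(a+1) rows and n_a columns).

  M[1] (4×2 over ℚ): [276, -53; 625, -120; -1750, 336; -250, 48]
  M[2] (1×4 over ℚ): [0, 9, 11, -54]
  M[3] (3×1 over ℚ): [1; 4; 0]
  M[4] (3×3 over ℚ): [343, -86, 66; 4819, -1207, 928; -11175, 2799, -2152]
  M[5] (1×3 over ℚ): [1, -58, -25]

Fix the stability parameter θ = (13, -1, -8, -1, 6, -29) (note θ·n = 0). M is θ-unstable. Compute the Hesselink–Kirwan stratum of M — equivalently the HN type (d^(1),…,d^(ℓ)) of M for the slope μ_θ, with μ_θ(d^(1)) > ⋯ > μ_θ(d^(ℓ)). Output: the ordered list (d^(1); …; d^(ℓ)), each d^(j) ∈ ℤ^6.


Interval decomposition of M: I[1,2], I[1,6], I[2,2]^2, I[4,5]^2.
HN type (ℓ=3): μ^(1)=6; μ^(2)=-1; μ^(3)=-10/3

((1, 1, 0, 0, 2, 0); (0, 2, 0, 2, 0, 0); (1, 1, 1, 1, 1, 1))


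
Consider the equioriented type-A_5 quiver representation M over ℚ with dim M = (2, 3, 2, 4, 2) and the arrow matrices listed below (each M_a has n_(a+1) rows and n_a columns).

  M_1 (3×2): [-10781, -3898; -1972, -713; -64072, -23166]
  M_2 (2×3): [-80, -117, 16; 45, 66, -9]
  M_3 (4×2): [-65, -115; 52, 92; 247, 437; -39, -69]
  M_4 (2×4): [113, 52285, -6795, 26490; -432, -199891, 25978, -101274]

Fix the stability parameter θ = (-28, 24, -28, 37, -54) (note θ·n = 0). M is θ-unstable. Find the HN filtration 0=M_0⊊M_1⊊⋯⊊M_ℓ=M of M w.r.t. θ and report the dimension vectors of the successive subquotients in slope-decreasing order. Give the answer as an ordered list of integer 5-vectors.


Via rank(M_{q-1}∘⋯∘M_p): M ≅ I[1,3], I[1,4], I[2,2], I[4,4], I[4,5]^2.
μ_θ-semistable layers: μ^(1)=37; μ^(2)=24; μ^(3)=-2; μ^(4)=-17/2; μ^(5)=-28

((0, 0, 0, 2, 0); (0, 1, 0, 0, 0); (0, 2, 2, 0, 0); (0, 0, 0, 2, 2); (2, 0, 0, 0, 0))


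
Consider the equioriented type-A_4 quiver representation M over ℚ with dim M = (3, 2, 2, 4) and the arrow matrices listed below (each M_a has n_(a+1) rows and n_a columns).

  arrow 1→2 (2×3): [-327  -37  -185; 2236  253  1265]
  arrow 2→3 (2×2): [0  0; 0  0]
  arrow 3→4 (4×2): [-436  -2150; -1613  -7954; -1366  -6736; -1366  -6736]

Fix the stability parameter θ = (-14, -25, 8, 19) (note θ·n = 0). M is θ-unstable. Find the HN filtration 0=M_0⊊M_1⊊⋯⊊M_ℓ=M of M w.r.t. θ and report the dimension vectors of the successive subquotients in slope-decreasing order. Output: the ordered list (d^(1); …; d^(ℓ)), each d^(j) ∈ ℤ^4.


Barcode: M ≅ I[1,1], I[1,2]^2, I[3,4]^2, I[4,4]^2. HN layers by μ_θ (4 steps, strictly decreasing):
  μ^(1)=19; μ^(2)=8; μ^(3)=-14; μ^(4)=-39/2

((0, 0, 0, 4); (0, 0, 2, 0); (1, 0, 0, 0); (2, 2, 0, 0))


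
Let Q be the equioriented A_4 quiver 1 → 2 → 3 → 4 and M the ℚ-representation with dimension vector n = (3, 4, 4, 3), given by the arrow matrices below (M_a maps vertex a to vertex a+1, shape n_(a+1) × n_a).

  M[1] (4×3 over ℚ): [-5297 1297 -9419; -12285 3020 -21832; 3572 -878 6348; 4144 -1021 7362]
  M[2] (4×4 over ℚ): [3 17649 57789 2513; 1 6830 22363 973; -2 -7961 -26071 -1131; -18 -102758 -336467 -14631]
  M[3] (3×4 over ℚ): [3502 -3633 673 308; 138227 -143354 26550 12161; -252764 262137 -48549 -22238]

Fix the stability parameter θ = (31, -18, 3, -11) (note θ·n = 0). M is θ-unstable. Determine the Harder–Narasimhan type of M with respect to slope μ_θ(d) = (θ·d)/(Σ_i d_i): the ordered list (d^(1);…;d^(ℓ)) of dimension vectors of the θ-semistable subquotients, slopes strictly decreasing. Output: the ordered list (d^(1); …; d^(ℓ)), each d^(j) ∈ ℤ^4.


Interval decomposition of M: I[1,3], I[1,4]^2, I[2,4].
HN type (ℓ=4): μ^(1)=16/3; μ^(2)=5/4; μ^(3)=-4; μ^(4)=-18

((1, 1, 1, 0); (2, 2, 2, 2); (0, 0, 1, 1); (0, 1, 0, 0))


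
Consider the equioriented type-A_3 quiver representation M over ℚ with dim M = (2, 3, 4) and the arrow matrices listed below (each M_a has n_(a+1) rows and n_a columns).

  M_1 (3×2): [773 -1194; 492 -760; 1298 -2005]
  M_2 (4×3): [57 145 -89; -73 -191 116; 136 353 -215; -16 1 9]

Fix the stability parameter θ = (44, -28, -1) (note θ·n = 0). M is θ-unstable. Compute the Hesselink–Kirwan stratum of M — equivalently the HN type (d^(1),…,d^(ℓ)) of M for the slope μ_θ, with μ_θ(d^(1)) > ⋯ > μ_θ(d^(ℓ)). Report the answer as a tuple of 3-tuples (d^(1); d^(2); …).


Barcode: M ≅ I[1,3]^2, I[2,3], I[3,3]. HN layers by μ_θ (3 steps, strictly decreasing):
  μ^(1)=5; μ^(2)=-1; μ^(3)=-28

((2, 2, 2); (0, 0, 2); (0, 1, 0))


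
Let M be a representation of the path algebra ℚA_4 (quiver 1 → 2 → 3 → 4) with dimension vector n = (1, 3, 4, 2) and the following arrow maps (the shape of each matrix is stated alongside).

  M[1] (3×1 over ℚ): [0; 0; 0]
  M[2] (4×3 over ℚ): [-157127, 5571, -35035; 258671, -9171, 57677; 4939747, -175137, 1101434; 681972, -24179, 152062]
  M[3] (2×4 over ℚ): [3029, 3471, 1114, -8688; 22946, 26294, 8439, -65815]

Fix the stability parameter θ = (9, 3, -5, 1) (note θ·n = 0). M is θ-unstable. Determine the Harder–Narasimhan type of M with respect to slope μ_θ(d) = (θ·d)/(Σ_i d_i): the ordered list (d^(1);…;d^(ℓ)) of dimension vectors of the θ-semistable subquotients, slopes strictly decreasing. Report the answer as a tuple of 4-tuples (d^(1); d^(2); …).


Interval decomposition of M: I[1,1], I[2,3]^2, I[2,4], I[3,4].
HN type (ℓ=4): μ^(1)=9; μ^(2)=1; μ^(3)=-1; μ^(4)=-5

((1, 0, 0, 0); (0, 0, 0, 2); (0, 3, 3, 0); (0, 0, 1, 0))


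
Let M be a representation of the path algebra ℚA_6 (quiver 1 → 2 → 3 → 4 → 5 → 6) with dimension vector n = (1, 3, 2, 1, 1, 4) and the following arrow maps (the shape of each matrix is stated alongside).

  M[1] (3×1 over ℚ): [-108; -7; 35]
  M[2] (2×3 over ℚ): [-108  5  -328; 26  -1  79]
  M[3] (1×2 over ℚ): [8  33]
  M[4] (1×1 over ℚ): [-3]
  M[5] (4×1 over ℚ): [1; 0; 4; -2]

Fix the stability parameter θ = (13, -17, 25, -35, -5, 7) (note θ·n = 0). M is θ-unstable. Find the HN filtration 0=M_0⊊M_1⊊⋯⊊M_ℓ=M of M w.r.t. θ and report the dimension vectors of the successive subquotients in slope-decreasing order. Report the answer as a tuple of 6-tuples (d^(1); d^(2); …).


Barcode: M ≅ I[1,6], I[2,2], I[2,3], I[6,6]^3. HN layers by μ_θ (4 steps, strictly decreasing):
  μ^(1)=25; μ^(2)=7; μ^(3)=-19/5; μ^(4)=-17

((0, 0, 1, 0, 0, 0); (0, 0, 0, 0, 0, 4); (1, 1, 1, 1, 1, 0); (0, 2, 0, 0, 0, 0))


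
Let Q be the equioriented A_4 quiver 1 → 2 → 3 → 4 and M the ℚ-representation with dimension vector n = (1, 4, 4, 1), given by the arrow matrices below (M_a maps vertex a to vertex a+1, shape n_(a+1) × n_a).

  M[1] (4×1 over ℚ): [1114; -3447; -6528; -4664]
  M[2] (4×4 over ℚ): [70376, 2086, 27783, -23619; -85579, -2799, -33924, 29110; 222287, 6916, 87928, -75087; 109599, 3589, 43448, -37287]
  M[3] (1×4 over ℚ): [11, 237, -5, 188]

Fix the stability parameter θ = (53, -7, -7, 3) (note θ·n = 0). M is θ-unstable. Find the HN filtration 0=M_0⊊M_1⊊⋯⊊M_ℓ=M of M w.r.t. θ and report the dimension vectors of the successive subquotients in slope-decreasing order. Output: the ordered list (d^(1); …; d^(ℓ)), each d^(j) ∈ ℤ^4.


Via rank(M_{q-1}∘⋯∘M_p): M ≅ I[1,4], I[2,3]^3.
μ_θ-semistable layers: μ^(1)=21/2; μ^(2)=-7

((1, 1, 1, 1); (0, 3, 3, 0))


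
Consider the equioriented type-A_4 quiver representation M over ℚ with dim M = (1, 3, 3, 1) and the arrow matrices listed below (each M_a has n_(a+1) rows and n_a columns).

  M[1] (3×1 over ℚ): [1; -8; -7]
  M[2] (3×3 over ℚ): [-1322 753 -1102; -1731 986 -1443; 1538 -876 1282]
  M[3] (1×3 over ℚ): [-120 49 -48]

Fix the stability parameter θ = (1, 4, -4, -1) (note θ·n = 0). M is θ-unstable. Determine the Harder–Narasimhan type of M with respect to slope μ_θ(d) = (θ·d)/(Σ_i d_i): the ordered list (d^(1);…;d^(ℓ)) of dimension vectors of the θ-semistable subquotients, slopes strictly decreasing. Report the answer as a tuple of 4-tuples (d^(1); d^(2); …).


Barcode: M ≅ I[1,4], I[2,2], I[2,3], I[3,3]. HN layers by μ_θ (3 steps, strictly decreasing):
  μ^(1)=4; μ^(2)=0; μ^(3)=-4

((0, 1, 0, 0); (1, 2, 2, 1); (0, 0, 1, 0))


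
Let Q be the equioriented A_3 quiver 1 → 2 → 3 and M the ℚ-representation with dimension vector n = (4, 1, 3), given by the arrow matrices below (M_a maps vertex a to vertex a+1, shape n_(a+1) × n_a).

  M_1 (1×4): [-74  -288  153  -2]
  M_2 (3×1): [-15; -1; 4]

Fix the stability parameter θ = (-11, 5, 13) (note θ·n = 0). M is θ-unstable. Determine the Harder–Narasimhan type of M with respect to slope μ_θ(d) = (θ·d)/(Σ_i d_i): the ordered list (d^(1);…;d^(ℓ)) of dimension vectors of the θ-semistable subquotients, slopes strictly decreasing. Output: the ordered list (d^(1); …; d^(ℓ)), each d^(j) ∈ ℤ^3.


Via rank(M_{q-1}∘⋯∘M_p): M ≅ I[1,1]^3, I[1,3], I[3,3]^2.
μ_θ-semistable layers: μ^(1)=13; μ^(2)=5; μ^(3)=-11

((0, 0, 3); (0, 1, 0); (4, 0, 0))


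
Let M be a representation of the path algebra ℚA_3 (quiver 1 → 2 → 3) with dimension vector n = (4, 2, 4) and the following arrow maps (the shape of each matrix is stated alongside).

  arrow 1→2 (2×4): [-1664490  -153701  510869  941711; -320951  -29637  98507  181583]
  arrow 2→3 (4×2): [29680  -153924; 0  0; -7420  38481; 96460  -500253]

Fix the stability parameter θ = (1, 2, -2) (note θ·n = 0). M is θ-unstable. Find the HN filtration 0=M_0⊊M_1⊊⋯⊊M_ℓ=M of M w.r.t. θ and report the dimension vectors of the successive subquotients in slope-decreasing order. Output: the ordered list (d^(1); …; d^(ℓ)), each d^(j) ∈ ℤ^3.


Barcode: M ≅ I[1,1]^2, I[1,2], I[1,3], I[3,3]^3. HN layers by μ_θ (4 steps, strictly decreasing):
  μ^(1)=2; μ^(2)=1; μ^(3)=1/3; μ^(4)=-2

((0, 1, 0); (3, 0, 0); (1, 1, 1); (0, 0, 3))
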